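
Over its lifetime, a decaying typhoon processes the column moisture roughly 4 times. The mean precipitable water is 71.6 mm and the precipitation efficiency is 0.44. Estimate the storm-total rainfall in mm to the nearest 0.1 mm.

Each cycle deposits ε × PW = 0.44 × 71.6 = 31.504 mm.
Over 4 cycles: 4 × 31.504 = 126.0 mm.

rainfall ≈ 126.0 mm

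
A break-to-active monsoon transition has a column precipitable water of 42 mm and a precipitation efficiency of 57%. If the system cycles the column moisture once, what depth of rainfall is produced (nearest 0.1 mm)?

Rainfall = ε × PW = 0.57 × 42 = 23.9 mm.

rainfall ≈ 23.9 mm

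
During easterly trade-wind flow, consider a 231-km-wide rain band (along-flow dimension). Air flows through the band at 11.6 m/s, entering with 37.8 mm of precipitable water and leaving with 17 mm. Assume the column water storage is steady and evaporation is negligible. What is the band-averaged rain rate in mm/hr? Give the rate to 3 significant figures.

Column moisture flux per unit crosswind length is F = V × PW.
Inflow: F_in = 11.6 × 37.8 = 438.48 mm·m/s
Outflow: F_out = 11.6 × 17 = 197.2 mm·m/s
Steady-state rate R = (F_in − F_out)/L = (438.48 − 197.2) / 231000 m = 1.045e-03 mm/s.
R = 1.045e-03 × 3600 = 3.76 mm/hr.

R ≈ 3.76 mm/hr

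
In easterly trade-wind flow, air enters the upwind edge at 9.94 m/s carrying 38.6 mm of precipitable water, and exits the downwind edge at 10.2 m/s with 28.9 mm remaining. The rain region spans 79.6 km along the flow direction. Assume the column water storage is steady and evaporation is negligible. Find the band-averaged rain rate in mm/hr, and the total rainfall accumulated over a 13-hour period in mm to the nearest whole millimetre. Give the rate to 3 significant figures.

R ≈ 4.02 mm/hr; total ≈ 52 mm

Column moisture flux per unit crosswind length is F = V × PW.
Inflow: F_in = 9.94 × 38.6 = 383.684 mm·m/s
Outflow: F_out = 10.2 × 28.9 = 294.78 mm·m/s
Steady-state rate R = (F_in − F_out)/L = (383.684 − 294.78) / 79600 m = 1.117e-03 mm/s.
R = 1.117e-03 × 3600 = 4.02 mm/hr.
Over 13 h: total = 4.02 × 13 = 52.26 ≈ 52 mm.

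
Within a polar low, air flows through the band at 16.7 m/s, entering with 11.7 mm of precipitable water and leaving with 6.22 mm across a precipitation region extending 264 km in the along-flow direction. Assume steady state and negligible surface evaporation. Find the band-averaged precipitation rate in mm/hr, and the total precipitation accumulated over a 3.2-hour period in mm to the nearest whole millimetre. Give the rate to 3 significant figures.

Column moisture flux per unit crosswind length is F = V × PW.
Inflow: F_in = 16.7 × 11.7 = 195.39 mm·m/s
Outflow: F_out = 16.7 × 6.22 = 103.874 mm·m/s
Steady-state rate R = (F_in − F_out)/L = (195.39 − 103.874) / 264000 m = 3.467e-04 mm/s.
R = 3.467e-04 × 3600 = 1.25 mm/hr.
Over 3.2 h: total = 1.25 × 3.2 = 4 mm.

R ≈ 1.25 mm/hr; total ≈ 4 mm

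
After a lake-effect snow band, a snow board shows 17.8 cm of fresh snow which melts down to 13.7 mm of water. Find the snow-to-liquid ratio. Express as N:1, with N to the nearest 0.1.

ratio ≈ 13.0

Ratio = snow depth / SWE = 178 mm / 13.7 mm = 13.0, i.e. 13.0:1.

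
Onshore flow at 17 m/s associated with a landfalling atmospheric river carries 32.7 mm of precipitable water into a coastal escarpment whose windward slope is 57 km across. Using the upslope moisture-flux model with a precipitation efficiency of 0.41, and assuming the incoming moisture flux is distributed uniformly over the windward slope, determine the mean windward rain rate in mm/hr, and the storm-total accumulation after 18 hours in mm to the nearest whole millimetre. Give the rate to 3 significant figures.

Incoming column moisture flux per unit ridge length: F = V × PW = 17 × 32.7 = 555.9 mm·m/s.
Spread over the 57 km slope with efficiency ε = 0.41: R = ε·F/W = 0.41 × 555.9 / 57000 m = 3.999e-03 mm/s.
R = 3.999e-03 × 3600 = 14.4 mm/hr.
Over 18 h: total = 14.4 × 18 = 259.2 ≈ 259 mm.

R ≈ 14.4 mm/hr; total ≈ 259 mm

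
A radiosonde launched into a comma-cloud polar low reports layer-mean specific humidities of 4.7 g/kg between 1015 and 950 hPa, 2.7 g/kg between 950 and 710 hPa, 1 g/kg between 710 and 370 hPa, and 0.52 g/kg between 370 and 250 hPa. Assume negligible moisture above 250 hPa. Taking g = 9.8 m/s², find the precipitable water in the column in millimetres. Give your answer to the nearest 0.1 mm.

PW ≈ 13.8 mm

Precipitable water is the column-integrated vapour mass per unit area: PW = (1/g) Σ q̄ Δp, with q in kg/kg and Δp in Pa (1 kg/m² of water = 1 mm).
Layer 1015–950 hPa: Δp = 65 hPa = 6500 Pa, q̄ = 0.0047 kg/kg → 0.0047 × 6500 / 9.8 = 3.12 mm
Layer 950–710 hPa: Δp = 240 hPa = 24000 Pa, q̄ = 0.0027 kg/kg → 0.0027 × 24000 / 9.8 = 6.61 mm
Layer 710–370 hPa: Δp = 340 hPa = 34000 Pa, q̄ = 0.001 kg/kg → 0.001 × 34000 / 9.8 = 3.47 mm
Layer 370–250 hPa: Δp = 120 hPa = 12000 Pa, q̄ = 0.00052 kg/kg → 0.00052 × 12000 / 9.8 = 0.64 mm
PW = 3.12 + 6.61 + 3.47 + 0.64 = 13.84 ≈ 13.8 mm.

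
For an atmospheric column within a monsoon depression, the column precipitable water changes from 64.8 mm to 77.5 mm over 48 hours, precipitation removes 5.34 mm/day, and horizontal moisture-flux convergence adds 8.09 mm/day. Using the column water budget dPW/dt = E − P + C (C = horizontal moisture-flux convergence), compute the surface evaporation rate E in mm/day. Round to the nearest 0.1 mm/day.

dPW/dt = (77.5 − 64.8) mm / (48/24 day) = +6.350 mm/day.
E = dPW/dt + P − C = (+6.350) + 5.34 − (8.09) = 3.6 mm/day.

E ≈ 3.6 mm/day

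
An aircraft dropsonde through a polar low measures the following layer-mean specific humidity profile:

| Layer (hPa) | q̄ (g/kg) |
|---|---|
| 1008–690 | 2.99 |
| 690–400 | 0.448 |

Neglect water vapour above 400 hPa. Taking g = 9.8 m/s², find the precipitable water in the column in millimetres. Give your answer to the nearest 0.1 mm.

Precipitable water is the column-integrated vapour mass per unit area: PW = (1/g) Σ q̄ Δp, with q in kg/kg and Δp in Pa (1 kg/m² of water = 1 mm).
Layer 1008–690 hPa: Δp = 318 hPa = 31800 Pa, q̄ = 0.00299 kg/kg → 0.00299 × 31800 / 9.8 = 9.70 mm
Layer 690–400 hPa: Δp = 290 hPa = 29000 Pa, q̄ = 0.000448 kg/kg → 0.000448 × 29000 / 9.8 = 1.33 mm
PW = 9.70 + 1.33 = 11.03 ≈ 11.0 mm.

PW ≈ 11.0 mm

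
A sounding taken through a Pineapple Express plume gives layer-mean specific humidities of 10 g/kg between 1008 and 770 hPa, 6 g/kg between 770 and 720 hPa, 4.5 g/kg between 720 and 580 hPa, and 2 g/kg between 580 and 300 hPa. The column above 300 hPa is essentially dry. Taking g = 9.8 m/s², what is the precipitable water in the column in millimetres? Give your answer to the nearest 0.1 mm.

Precipitable water is the column-integrated vapour mass per unit area: PW = (1/g) Σ q̄ Δp, with q in kg/kg and Δp in Pa (1 kg/m² of water = 1 mm).
Layer 1008–770 hPa: Δp = 238 hPa = 23800 Pa, q̄ = 0.01 kg/kg → 0.01 × 23800 / 9.8 = 24.29 mm
Layer 770–720 hPa: Δp = 50 hPa = 5000 Pa, q̄ = 0.006 kg/kg → 0.006 × 5000 / 9.8 = 3.06 mm
Layer 720–580 hPa: Δp = 140 hPa = 14000 Pa, q̄ = 0.0045 kg/kg → 0.0045 × 14000 / 9.8 = 6.43 mm
Layer 580–300 hPa: Δp = 280 hPa = 28000 Pa, q̄ = 0.002 kg/kg → 0.002 × 28000 / 9.8 = 5.71 mm
PW = 24.29 + 3.06 + 6.43 + 5.71 = 39.49 ≈ 39.5 mm.

PW ≈ 39.5 mm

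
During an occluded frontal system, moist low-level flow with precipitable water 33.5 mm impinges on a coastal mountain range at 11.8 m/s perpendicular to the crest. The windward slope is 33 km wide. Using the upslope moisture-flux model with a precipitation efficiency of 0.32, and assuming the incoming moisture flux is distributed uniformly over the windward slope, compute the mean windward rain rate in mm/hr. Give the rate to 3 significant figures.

Incoming column moisture flux per unit ridge length: F = V × PW = 11.8 × 33.5 = 395.3 mm·m/s.
Spread over the 33 km slope with efficiency ε = 0.32: R = ε·F/W = 0.32 × 395.3 / 33000 m = 3.833e-03 mm/s.
R = 3.833e-03 × 3600 = 13.8 mm/hr.

R ≈ 13.8 mm/hr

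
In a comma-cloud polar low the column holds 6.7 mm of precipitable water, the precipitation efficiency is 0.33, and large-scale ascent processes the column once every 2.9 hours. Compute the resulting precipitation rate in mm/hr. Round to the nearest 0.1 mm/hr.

Each overturning extracts ε × PW = 0.33 × 6.7 = 2.211 mm.
Rate = ε·PW / τ = 2.211 / 2.9 h = 0.8 mm/hr.

R ≈ 0.8 mm/hr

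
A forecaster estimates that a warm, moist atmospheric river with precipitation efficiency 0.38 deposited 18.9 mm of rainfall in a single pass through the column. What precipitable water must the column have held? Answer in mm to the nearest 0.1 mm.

PW = rainfall / ε = 18.9 / 0.38 = 49.7 mm.

PW ≈ 49.7 mm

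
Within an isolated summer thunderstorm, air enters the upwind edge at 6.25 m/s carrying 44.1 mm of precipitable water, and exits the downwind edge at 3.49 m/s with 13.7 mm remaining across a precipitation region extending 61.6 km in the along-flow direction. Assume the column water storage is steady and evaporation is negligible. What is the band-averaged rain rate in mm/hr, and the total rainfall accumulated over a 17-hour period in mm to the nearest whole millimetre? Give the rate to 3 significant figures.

Column moisture flux per unit crosswind length is F = V × PW.
Inflow: F_in = 6.25 × 44.1 = 275.625 mm·m/s
Outflow: F_out = 3.49 × 13.7 = 47.813 mm·m/s
Steady-state rate R = (F_in − F_out)/L = (275.625 − 47.813) / 61600 m = 3.698e-03 mm/s.
R = 3.698e-03 × 3600 = 13.3 mm/hr.
Over 17 h: total = 13.3 × 17 = 226.1 ≈ 226 mm.

R ≈ 13.3 mm/hr; total ≈ 226 mm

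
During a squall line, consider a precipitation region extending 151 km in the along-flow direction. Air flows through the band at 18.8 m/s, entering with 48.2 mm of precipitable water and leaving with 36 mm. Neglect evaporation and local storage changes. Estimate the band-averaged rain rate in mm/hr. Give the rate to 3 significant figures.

R ≈ 5.47 mm/hr

Column moisture flux per unit crosswind length is F = V × PW.
Inflow: F_in = 18.8 × 48.2 = 906.16 mm·m/s
Outflow: F_out = 18.8 × 36 = 676.8 mm·m/s
Steady-state rate R = (F_in − F_out)/L = (906.16 − 676.8) / 151000 m = 1.519e-03 mm/s.
R = 1.519e-03 × 3600 = 5.47 mm/hr.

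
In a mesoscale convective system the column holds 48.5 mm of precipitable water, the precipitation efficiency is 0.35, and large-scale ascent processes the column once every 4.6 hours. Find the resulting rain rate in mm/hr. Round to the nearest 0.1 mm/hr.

Each overturning extracts ε × PW = 0.35 × 48.5 = 16.975 mm.
Rate = ε·PW / τ = 16.975 / 4.6 h = 3.7 mm/hr.

R ≈ 3.7 mm/hr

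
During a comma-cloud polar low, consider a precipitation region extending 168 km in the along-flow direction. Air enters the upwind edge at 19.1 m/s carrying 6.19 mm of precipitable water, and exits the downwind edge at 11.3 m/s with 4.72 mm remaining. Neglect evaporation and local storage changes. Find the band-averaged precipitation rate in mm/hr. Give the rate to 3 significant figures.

Column moisture flux per unit crosswind length is F = V × PW.
Inflow: F_in = 19.1 × 6.19 = 118.229 mm·m/s
Outflow: F_out = 11.3 × 4.72 = 53.336 mm·m/s
Steady-state rate R = (F_in − F_out)/L = (118.229 − 53.336) / 168000 m = 3.863e-04 mm/s.
R = 3.863e-04 × 3600 = 1.39 mm/hr.

R ≈ 1.39 mm/hr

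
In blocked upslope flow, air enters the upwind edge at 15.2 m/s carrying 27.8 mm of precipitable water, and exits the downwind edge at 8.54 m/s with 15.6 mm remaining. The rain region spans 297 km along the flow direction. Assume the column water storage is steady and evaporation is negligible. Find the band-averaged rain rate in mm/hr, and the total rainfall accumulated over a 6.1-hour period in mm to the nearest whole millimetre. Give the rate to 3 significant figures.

R ≈ 3.51 mm/hr; total ≈ 21 mm

Column moisture flux per unit crosswind length is F = V × PW.
Inflow: F_in = 15.2 × 27.8 = 422.56 mm·m/s
Outflow: F_out = 8.54 × 15.6 = 133.224 mm·m/s
Steady-state rate R = (F_in − F_out)/L = (422.56 − 133.224) / 297000 m = 9.742e-04 mm/s.
R = 9.742e-04 × 3600 = 3.51 mm/hr.
Over 6.1 h: total = 3.51 × 6.1 = 21.411 ≈ 21 mm.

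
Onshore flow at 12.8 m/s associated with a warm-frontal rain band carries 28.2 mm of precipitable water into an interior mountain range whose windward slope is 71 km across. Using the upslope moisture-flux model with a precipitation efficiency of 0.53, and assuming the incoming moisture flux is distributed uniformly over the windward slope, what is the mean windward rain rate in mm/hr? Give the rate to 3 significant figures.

Incoming column moisture flux per unit ridge length: F = V × PW = 12.8 × 28.2 = 360.96 mm·m/s.
Spread over the 71 km slope with efficiency ε = 0.53: R = ε·F/W = 0.53 × 360.96 / 71000 m = 2.694e-03 mm/s.
R = 2.694e-03 × 3600 = 9.70 mm/hr.

R ≈ 9.70 mm/hr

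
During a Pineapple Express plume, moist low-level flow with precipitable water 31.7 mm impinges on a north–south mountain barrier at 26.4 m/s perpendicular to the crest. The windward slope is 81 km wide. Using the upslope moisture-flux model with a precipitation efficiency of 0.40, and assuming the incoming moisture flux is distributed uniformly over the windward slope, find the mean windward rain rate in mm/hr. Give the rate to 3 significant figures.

R ≈ 14.9 mm/hr

Incoming column moisture flux per unit ridge length: F = V × PW = 26.4 × 31.7 = 836.88 mm·m/s.
Spread over the 81 km slope with efficiency ε = 0.40: R = ε·F/W = 0.40 × 836.88 / 81000 m = 4.133e-03 mm/s.
R = 4.133e-03 × 3600 = 14.9 mm/hr.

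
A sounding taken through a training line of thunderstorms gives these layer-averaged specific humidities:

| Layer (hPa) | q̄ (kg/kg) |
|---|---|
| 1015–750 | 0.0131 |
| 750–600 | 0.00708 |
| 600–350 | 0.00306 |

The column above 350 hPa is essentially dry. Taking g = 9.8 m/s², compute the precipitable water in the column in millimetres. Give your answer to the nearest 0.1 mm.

PW ≈ 54.1 mm

Precipitable water is the column-integrated vapour mass per unit area: PW = (1/g) Σ q̄ Δp, with q in kg/kg and Δp in Pa (1 kg/m² of water = 1 mm).
Layer 1015–750 hPa: Δp = 265 hPa = 26500 Pa, q̄ = 0.0131 kg/kg → 0.0131 × 26500 / 9.8 = 35.42 mm
Layer 750–600 hPa: Δp = 150 hPa = 15000 Pa, q̄ = 0.00708 kg/kg → 0.00708 × 15000 / 9.8 = 10.84 mm
Layer 600–350 hPa: Δp = 250 hPa = 25000 Pa, q̄ = 0.00306 kg/kg → 0.00306 × 25000 / 9.8 = 7.81 mm
PW = 35.42 + 10.84 + 7.81 = 54.07 ≈ 54.1 mm.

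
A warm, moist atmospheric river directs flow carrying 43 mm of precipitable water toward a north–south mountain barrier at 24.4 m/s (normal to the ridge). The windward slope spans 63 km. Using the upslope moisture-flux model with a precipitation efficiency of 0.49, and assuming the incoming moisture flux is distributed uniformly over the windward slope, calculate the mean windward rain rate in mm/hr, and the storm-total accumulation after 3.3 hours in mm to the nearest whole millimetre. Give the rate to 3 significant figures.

R ≈ 29.4 mm/hr; total ≈ 97 mm

Incoming column moisture flux per unit ridge length: F = V × PW = 24.4 × 43 = 1049.2 mm·m/s.
Spread over the 63 km slope with efficiency ε = 0.49: R = ε·F/W = 0.49 × 1049.2 / 63000 m = 8.160e-03 mm/s.
R = 8.160e-03 × 3600 = 29.4 mm/hr.
Over 3.3 h: total = 29.4 × 3.3 = 97.02 ≈ 97 mm.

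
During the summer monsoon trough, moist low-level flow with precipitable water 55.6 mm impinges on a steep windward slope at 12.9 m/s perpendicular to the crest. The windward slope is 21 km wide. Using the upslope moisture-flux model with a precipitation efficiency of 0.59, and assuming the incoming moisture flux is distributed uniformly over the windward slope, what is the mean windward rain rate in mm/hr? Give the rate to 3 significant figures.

R ≈ 72.5 mm/hr

Incoming column moisture flux per unit ridge length: F = V × PW = 12.9 × 55.6 = 717.24 mm·m/s.
Spread over the 21 km slope with efficiency ε = 0.59: R = ε·F/W = 0.59 × 717.24 / 21000 m = 2.015e-02 mm/s.
R = 2.015e-02 × 3600 = 72.5 mm/hr.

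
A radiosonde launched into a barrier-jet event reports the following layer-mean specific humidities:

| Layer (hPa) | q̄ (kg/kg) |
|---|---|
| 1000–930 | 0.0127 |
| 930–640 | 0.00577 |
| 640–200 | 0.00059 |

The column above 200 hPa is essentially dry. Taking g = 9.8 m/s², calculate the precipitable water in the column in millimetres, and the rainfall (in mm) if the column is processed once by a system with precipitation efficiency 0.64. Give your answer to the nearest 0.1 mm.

PW ≈ 28.8 mm; rainfall ≈ 18.4 mm

Precipitable water is the column-integrated vapour mass per unit area: PW = (1/g) Σ q̄ Δp, with q in kg/kg and Δp in Pa (1 kg/m² of water = 1 mm).
Layer 1000–930 hPa: Δp = 70 hPa = 7000 Pa, q̄ = 0.0127 kg/kg → 0.0127 × 7000 / 9.8 = 9.07 mm
Layer 930–640 hPa: Δp = 290 hPa = 29000 Pa, q̄ = 0.00577 kg/kg → 0.00577 × 29000 / 9.8 = 17.07 mm
Layer 640–200 hPa: Δp = 440 hPa = 44000 Pa, q̄ = 0.00059 kg/kg → 0.00059 × 44000 / 9.8 = 2.65 mm
PW = 9.07 + 17.07 + 2.65 = 28.79 ≈ 28.8 mm.
Rainfall = ε × PW = 0.64 × 28.8 = 18.4 mm.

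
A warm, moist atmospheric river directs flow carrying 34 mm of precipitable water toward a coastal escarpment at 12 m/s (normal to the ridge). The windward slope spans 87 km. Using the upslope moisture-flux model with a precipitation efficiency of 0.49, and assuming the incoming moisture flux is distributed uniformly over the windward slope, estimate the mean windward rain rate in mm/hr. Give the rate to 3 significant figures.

Incoming column moisture flux per unit ridge length: F = V × PW = 12 × 34 = 408 mm·m/s.
Spread over the 87 km slope with efficiency ε = 0.49: R = ε·F/W = 0.49 × 408 / 87000 m = 2.298e-03 mm/s.
R = 2.298e-03 × 3600 = 8.27 mm/hr.

R ≈ 8.27 mm/hr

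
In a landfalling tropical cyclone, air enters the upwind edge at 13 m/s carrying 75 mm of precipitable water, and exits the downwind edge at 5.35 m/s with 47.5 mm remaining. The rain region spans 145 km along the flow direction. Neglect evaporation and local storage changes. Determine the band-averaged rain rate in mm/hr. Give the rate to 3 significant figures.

R ≈ 17.9 mm/hr

Column moisture flux per unit crosswind length is F = V × PW.
Inflow: F_in = 13 × 75 = 975 mm·m/s
Outflow: F_out = 5.35 × 47.5 = 254.125 mm·m/s
Steady-state rate R = (F_in − F_out)/L = (975 − 254.125) / 145000 m = 4.972e-03 mm/s.
R = 4.972e-03 × 3600 = 17.9 mm/hr.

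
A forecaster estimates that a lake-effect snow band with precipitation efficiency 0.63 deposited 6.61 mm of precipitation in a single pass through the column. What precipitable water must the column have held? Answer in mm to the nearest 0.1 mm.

PW ≈ 10.5 mm

PW = precipitation / ε = 6.61 / 0.63 = 10.5 mm.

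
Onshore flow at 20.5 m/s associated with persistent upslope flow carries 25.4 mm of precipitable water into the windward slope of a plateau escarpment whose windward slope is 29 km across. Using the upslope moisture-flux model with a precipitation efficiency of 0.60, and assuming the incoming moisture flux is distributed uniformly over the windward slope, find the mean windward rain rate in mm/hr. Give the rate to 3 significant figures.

R ≈ 38.8 mm/hr

Incoming column moisture flux per unit ridge length: F = V × PW = 20.5 × 25.4 = 520.7 mm·m/s.
Spread over the 29 km slope with efficiency ε = 0.60: R = ε·F/W = 0.60 × 520.7 / 29000 m = 1.077e-02 mm/s.
R = 1.077e-02 × 3600 = 38.8 mm/hr.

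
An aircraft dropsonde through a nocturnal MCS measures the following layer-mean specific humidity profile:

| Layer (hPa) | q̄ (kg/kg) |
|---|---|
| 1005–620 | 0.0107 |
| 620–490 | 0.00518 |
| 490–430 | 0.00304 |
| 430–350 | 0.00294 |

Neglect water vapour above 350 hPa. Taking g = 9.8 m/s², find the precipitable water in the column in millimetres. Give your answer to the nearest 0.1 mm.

Precipitable water is the column-integrated vapour mass per unit area: PW = (1/g) Σ q̄ Δp, with q in kg/kg and Δp in Pa (1 kg/m² of water = 1 mm).
Layer 1005–620 hPa: Δp = 385 hPa = 38500 Pa, q̄ = 0.0107 kg/kg → 0.0107 × 38500 / 9.8 = 42.04 mm
Layer 620–490 hPa: Δp = 130 hPa = 13000 Pa, q̄ = 0.00518 kg/kg → 0.00518 × 13000 / 9.8 = 6.87 mm
Layer 490–430 hPa: Δp = 60 hPa = 6000 Pa, q̄ = 0.00304 kg/kg → 0.00304 × 6000 / 9.8 = 1.86 mm
Layer 430–350 hPa: Δp = 80 hPa = 8000 Pa, q̄ = 0.00294 kg/kg → 0.00294 × 8000 / 9.8 = 2.40 mm
PW = 42.04 + 6.87 + 1.86 + 2.40 = 53.17 ≈ 53.2 mm.

PW ≈ 53.2 mm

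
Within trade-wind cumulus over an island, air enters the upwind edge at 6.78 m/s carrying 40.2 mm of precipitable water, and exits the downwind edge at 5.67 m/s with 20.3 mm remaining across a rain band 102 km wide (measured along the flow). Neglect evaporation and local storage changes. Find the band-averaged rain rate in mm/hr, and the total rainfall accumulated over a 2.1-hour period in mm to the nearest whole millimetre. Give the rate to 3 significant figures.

Column moisture flux per unit crosswind length is F = V × PW.
Inflow: F_in = 6.78 × 40.2 = 272.556 mm·m/s
Outflow: F_out = 5.67 × 20.3 = 115.101 mm·m/s
Steady-state rate R = (F_in − F_out)/L = (272.556 − 115.101) / 102000 m = 1.544e-03 mm/s.
R = 1.544e-03 × 3600 = 5.56 mm/hr.
Over 2.1 h: total = 5.56 × 2.1 = 11.676 ≈ 12 mm.

R ≈ 5.56 mm/hr; total ≈ 12 mm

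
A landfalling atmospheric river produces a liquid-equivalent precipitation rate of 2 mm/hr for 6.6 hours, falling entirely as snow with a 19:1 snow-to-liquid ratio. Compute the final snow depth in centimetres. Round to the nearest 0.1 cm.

Liquid-equivalent depth = 2 × 6.6 = 13.2 mm.
Snow depth = 13.2 mm × 19 = 250.8 mm = 25.1 cm.

snow depth ≈ 25.1 cm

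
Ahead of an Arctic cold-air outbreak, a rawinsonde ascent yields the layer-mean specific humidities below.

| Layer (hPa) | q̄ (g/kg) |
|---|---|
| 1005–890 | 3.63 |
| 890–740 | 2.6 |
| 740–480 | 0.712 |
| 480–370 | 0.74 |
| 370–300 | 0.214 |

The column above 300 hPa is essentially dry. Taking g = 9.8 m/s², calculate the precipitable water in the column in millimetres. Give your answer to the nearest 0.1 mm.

Precipitable water is the column-integrated vapour mass per unit area: PW = (1/g) Σ q̄ Δp, with q in kg/kg and Δp in Pa (1 kg/m² of water = 1 mm).
Layer 1005–890 hPa: Δp = 115 hPa = 11500 Pa, q̄ = 0.00363 kg/kg → 0.00363 × 11500 / 9.8 = 4.26 mm
Layer 890–740 hPa: Δp = 150 hPa = 15000 Pa, q̄ = 0.0026 kg/kg → 0.0026 × 15000 / 9.8 = 3.98 mm
Layer 740–480 hPa: Δp = 260 hPa = 26000 Pa, q̄ = 0.000712 kg/kg → 0.000712 × 26000 / 9.8 = 1.89 mm
Layer 480–370 hPa: Δp = 110 hPa = 11000 Pa, q̄ = 0.00074 kg/kg → 0.00074 × 11000 / 9.8 = 0.83 mm
Layer 370–300 hPa: Δp = 70 hPa = 7000 Pa, q̄ = 0.000214 kg/kg → 0.000214 × 7000 / 9.8 = 0.15 mm
PW = 4.26 + 3.98 + 1.89 + 0.83 + 0.15 = 11.11 ≈ 11.1 mm.

PW ≈ 11.1 mm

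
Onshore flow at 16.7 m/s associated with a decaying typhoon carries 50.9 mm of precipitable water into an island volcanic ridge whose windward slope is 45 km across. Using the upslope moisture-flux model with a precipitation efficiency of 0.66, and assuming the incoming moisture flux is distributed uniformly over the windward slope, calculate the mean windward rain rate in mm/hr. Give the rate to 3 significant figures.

Incoming column moisture flux per unit ridge length: F = V × PW = 16.7 × 50.9 = 850.03 mm·m/s.
Spread over the 45 km slope with efficiency ε = 0.66: R = ε·F/W = 0.66 × 850.03 / 45000 m = 1.247e-02 mm/s.
R = 1.247e-02 × 3600 = 44.9 mm/hr.

R ≈ 44.9 mm/hr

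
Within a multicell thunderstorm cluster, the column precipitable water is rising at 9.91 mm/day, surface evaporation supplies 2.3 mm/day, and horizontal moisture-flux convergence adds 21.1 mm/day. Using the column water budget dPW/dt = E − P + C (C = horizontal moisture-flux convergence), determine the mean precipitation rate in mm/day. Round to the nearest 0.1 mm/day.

P ≈ 13.5 mm/day

dPW/dt = +9.91 mm/day.
P = E + C − dPW/dt = 2.3 + (21.1) − (+9.91) = 13.5 mm/day.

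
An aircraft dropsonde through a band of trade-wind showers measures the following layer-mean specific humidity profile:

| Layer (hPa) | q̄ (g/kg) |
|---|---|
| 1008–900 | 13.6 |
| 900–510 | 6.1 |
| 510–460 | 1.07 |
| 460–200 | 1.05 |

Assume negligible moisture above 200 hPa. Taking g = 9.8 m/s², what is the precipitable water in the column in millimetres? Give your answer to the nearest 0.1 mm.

Precipitable water is the column-integrated vapour mass per unit area: PW = (1/g) Σ q̄ Δp, with q in kg/kg and Δp in Pa (1 kg/m² of water = 1 mm).
Layer 1008–900 hPa: Δp = 108 hPa = 10800 Pa, q̄ = 0.0136 kg/kg → 0.0136 × 10800 / 9.8 = 14.99 mm
Layer 900–510 hPa: Δp = 390 hPa = 39000 Pa, q̄ = 0.0061 kg/kg → 0.0061 × 39000 / 9.8 = 24.28 mm
Layer 510–460 hPa: Δp = 50 hPa = 5000 Pa, q̄ = 0.00107 kg/kg → 0.00107 × 5000 / 9.8 = 0.55 mm
Layer 460–200 hPa: Δp = 260 hPa = 26000 Pa, q̄ = 0.00105 kg/kg → 0.00105 × 26000 / 9.8 = 2.79 mm
PW = 14.99 + 24.28 + 0.55 + 2.79 = 42.61 ≈ 42.6 mm.

PW ≈ 42.6 mm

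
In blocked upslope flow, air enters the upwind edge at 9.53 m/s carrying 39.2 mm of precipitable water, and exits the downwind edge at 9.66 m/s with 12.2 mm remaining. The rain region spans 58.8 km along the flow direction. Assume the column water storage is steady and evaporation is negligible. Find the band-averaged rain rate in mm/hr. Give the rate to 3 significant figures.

R ≈ 15.7 mm/hr

Column moisture flux per unit crosswind length is F = V × PW.
Inflow: F_in = 9.53 × 39.2 = 373.576 mm·m/s
Outflow: F_out = 9.66 × 12.2 = 117.852 mm·m/s
Steady-state rate R = (F_in − F_out)/L = (373.576 − 117.852) / 58800 m = 4.349e-03 mm/s.
R = 4.349e-03 × 3600 = 15.7 mm/hr.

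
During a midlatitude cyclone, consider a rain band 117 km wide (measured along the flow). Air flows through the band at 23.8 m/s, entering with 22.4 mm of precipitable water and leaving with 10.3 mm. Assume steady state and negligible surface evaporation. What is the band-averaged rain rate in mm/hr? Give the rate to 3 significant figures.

Column moisture flux per unit crosswind length is F = V × PW.
Inflow: F_in = 23.8 × 22.4 = 533.12 mm·m/s
Outflow: F_out = 23.8 × 10.3 = 245.14 mm·m/s
Steady-state rate R = (F_in − F_out)/L = (533.12 − 245.14) / 117000 m = 2.461e-03 mm/s.
R = 2.461e-03 × 3600 = 8.86 mm/hr.

R ≈ 8.86 mm/hr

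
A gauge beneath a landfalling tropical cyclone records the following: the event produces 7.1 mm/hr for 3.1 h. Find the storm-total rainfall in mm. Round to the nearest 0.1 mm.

total ≈ 22.0 mm

Total = Σ Rᵢ Δtᵢ = 7.1 × 3.1
      = 22.01 = 22.0 mm.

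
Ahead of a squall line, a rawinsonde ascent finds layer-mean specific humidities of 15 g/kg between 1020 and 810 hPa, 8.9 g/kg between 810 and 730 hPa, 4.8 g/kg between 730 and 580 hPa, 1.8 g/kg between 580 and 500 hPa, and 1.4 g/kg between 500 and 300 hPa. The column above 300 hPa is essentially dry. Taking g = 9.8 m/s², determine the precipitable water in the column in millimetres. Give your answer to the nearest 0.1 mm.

Precipitable water is the column-integrated vapour mass per unit area: PW = (1/g) Σ q̄ Δp, with q in kg/kg and Δp in Pa (1 kg/m² of water = 1 mm).
Layer 1020–810 hPa: Δp = 210 hPa = 21000 Pa, q̄ = 0.015 kg/kg → 0.015 × 21000 / 9.8 = 32.14 mm
Layer 810–730 hPa: Δp = 80 hPa = 8000 Pa, q̄ = 0.0089 kg/kg → 0.0089 × 8000 / 9.8 = 7.27 mm
Layer 730–580 hPa: Δp = 150 hPa = 15000 Pa, q̄ = 0.0048 kg/kg → 0.0048 × 15000 / 9.8 = 7.35 mm
Layer 580–500 hPa: Δp = 80 hPa = 8000 Pa, q̄ = 0.0018 kg/kg → 0.0018 × 8000 / 9.8 = 1.47 mm
Layer 500–300 hPa: Δp = 200 hPa = 20000 Pa, q̄ = 0.0014 kg/kg → 0.0014 × 20000 / 9.8 = 2.86 mm
PW = 32.14 + 7.27 + 7.35 + 1.47 + 2.86 = 51.09 ≈ 51.1 mm.

PW ≈ 51.1 mm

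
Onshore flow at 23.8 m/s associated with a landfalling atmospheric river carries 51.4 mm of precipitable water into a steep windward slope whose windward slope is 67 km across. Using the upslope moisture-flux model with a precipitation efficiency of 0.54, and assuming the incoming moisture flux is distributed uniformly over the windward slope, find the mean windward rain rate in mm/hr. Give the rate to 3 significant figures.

Incoming column moisture flux per unit ridge length: F = V × PW = 23.8 × 51.4 = 1223.32 mm·m/s.
Spread over the 67 km slope with efficiency ε = 0.54: R = ε·F/W = 0.54 × 1223.32 / 67000 m = 9.860e-03 mm/s.
R = 9.860e-03 × 3600 = 35.5 mm/hr.

R ≈ 35.5 mm/hr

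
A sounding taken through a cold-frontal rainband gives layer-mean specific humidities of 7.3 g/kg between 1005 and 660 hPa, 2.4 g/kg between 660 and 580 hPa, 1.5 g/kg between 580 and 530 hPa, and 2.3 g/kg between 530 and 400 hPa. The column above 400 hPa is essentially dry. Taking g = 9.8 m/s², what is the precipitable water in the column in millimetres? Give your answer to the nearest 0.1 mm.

PW ≈ 31.5 mm

Precipitable water is the column-integrated vapour mass per unit area: PW = (1/g) Σ q̄ Δp, with q in kg/kg and Δp in Pa (1 kg/m² of water = 1 mm).
Layer 1005–660 hPa: Δp = 345 hPa = 34500 Pa, q̄ = 0.0073 kg/kg → 0.0073 × 34500 / 9.8 = 25.70 mm
Layer 660–580 hPa: Δp = 80 hPa = 8000 Pa, q̄ = 0.0024 kg/kg → 0.0024 × 8000 / 9.8 = 1.96 mm
Layer 580–530 hPa: Δp = 50 hPa = 5000 Pa, q̄ = 0.0015 kg/kg → 0.0015 × 5000 / 9.8 = 0.77 mm
Layer 530–400 hPa: Δp = 130 hPa = 13000 Pa, q̄ = 0.0023 kg/kg → 0.0023 × 13000 / 9.8 = 3.05 mm
PW = 25.70 + 1.96 + 0.77 + 3.05 = 31.48 ≈ 31.5 mm.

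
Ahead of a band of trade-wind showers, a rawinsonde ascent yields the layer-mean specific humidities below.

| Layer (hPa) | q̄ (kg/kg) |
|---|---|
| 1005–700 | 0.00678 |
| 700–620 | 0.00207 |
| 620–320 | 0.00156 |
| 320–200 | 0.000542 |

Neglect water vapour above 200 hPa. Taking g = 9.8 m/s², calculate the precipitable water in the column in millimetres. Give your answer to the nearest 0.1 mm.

PW ≈ 28.2 mm

Precipitable water is the column-integrated vapour mass per unit area: PW = (1/g) Σ q̄ Δp, with q in kg/kg and Δp in Pa (1 kg/m² of water = 1 mm).
Layer 1005–700 hPa: Δp = 305 hPa = 30500 Pa, q̄ = 0.00678 kg/kg → 0.00678 × 30500 / 9.8 = 21.10 mm
Layer 700–620 hPa: Δp = 80 hPa = 8000 Pa, q̄ = 0.00207 kg/kg → 0.00207 × 8000 / 9.8 = 1.69 mm
Layer 620–320 hPa: Δp = 300 hPa = 30000 Pa, q̄ = 0.00156 kg/kg → 0.00156 × 30000 / 9.8 = 4.78 mm
Layer 320–200 hPa: Δp = 120 hPa = 12000 Pa, q̄ = 0.000542 kg/kg → 0.000542 × 12000 / 9.8 = 0.66 mm
PW = 21.10 + 1.69 + 4.78 + 0.66 = 28.23 ≈ 28.2 mm.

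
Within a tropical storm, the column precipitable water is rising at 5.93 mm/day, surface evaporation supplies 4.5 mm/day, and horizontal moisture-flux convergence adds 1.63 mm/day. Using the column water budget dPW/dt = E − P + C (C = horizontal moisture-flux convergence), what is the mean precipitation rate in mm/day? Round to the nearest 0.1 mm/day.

P ≈ 0.2 mm/day

dPW/dt = +5.93 mm/day.
P = E + C − dPW/dt = 4.5 + (1.63) − (+5.93) = 0.2 mm/day.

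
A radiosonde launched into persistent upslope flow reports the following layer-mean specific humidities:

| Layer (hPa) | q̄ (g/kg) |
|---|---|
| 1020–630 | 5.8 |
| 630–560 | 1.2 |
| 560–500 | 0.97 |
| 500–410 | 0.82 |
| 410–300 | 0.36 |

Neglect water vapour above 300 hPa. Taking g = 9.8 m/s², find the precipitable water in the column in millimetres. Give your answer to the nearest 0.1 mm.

Precipitable water is the column-integrated vapour mass per unit area: PW = (1/g) Σ q̄ Δp, with q in kg/kg and Δp in Pa (1 kg/m² of water = 1 mm).
Layer 1020–630 hPa: Δp = 390 hPa = 39000 Pa, q̄ = 0.0058 kg/kg → 0.0058 × 39000 / 9.8 = 23.08 mm
Layer 630–560 hPa: Δp = 70 hPa = 7000 Pa, q̄ = 0.0012 kg/kg → 0.0012 × 7000 / 9.8 = 0.86 mm
Layer 560–500 hPa: Δp = 60 hPa = 6000 Pa, q̄ = 0.00097 kg/kg → 0.00097 × 6000 / 9.8 = 0.59 mm
Layer 500–410 hPa: Δp = 90 hPa = 9000 Pa, q̄ = 0.00082 kg/kg → 0.00082 × 9000 / 9.8 = 0.75 mm
Layer 410–300 hPa: Δp = 110 hPa = 11000 Pa, q̄ = 0.00036 kg/kg → 0.00036 × 11000 / 9.8 = 0.40 mm
PW = 23.08 + 0.86 + 0.59 + 0.75 + 0.40 = 25.68 ≈ 25.7 mm.

PW ≈ 25.7 mm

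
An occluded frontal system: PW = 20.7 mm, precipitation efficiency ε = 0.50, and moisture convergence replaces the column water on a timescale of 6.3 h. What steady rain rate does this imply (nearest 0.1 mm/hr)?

R ≈ 1.6 mm/hr

Each overturning extracts ε × PW = 0.50 × 20.7 = 10.35 mm.
Rate = ε·PW / τ = 10.35 / 6.3 h = 1.6 mm/hr.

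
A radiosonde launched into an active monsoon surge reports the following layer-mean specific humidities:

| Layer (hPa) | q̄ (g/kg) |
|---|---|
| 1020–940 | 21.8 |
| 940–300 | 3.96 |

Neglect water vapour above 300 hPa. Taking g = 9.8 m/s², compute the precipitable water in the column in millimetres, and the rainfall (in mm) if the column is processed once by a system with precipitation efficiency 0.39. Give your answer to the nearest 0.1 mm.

PW ≈ 43.7 mm; rainfall ≈ 17.0 mm

Precipitable water is the column-integrated vapour mass per unit area: PW = (1/g) Σ q̄ Δp, with q in kg/kg and Δp in Pa (1 kg/m² of water = 1 mm).
Layer 1020–940 hPa: Δp = 80 hPa = 8000 Pa, q̄ = 0.0218 kg/kg → 0.0218 × 8000 / 9.8 = 17.80 mm
Layer 940–300 hPa: Δp = 640 hPa = 64000 Pa, q̄ = 0.00396 kg/kg → 0.00396 × 64000 / 9.8 = 25.86 mm
PW = 17.80 + 25.86 = 43.66 ≈ 43.7 mm.
Rainfall = ε × PW = 0.39 × 43.7 = 17.0 mm.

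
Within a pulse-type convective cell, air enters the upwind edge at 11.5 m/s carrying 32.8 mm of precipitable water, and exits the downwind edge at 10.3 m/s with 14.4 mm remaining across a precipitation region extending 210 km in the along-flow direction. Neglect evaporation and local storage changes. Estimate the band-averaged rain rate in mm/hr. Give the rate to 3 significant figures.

R ≈ 3.92 mm/hr

Column moisture flux per unit crosswind length is F = V × PW.
Inflow: F_in = 11.5 × 32.8 = 377.2 mm·m/s
Outflow: F_out = 10.3 × 14.4 = 148.32 mm·m/s
Steady-state rate R = (F_in − F_out)/L = (377.2 − 148.32) / 210000 m = 1.090e-03 mm/s.
R = 1.090e-03 × 3600 = 3.92 mm/hr.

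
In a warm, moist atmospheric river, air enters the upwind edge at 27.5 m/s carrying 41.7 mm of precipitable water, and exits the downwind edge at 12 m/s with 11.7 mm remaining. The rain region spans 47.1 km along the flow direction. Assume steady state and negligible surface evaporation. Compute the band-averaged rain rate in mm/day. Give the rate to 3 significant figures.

Column moisture flux per unit crosswind length is F = V × PW.
Inflow: F_in = 27.5 × 41.7 = 1146.75 mm·m/s
Outflow: F_out = 12 × 11.7 = 140.4 mm·m/s
Steady-state rate R = (F_in − F_out)/L = (1146.75 − 140.4) / 47100 m = 2.137e-02 mm/s.
R = 2.137e-02 × 3600 × 24 = 1850 mm/day.

R ≈ 1850 mm/day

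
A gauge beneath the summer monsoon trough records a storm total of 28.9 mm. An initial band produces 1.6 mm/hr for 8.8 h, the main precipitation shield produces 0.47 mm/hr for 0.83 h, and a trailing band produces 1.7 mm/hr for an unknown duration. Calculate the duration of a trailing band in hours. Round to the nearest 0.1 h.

Known phases: 1.6 × 8.8 + 0.47 × 0.83 = 14.08 + 0.3901 = 14.4701 mm.
Remaining depth = 28.9 − 14.4701 = 14.4299 mm.
Duration = 14.4299 / 1.7 = 8.5 h.

duration ≈ 8.5 h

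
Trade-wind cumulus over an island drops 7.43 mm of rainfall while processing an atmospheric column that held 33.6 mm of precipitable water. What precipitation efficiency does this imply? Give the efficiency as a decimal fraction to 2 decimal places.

ε = rainfall / PW = 7.43 / 33.6 = 0.22.

ε ≈ 0.22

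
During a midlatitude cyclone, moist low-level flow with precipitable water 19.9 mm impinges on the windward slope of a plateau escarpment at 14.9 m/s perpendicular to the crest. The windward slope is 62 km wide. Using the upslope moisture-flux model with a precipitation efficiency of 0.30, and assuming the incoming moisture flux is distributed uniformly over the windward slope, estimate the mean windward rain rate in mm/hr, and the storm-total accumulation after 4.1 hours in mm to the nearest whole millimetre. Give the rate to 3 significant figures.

Incoming column moisture flux per unit ridge length: F = V × PW = 14.9 × 19.9 = 296.51 mm·m/s.
Spread over the 62 km slope with efficiency ε = 0.30: R = ε·F/W = 0.30 × 296.51 / 62000 m = 1.435e-03 mm/s.
R = 1.435e-03 × 3600 = 5.17 mm/hr.
Over 4.1 h: total = 5.17 × 4.1 = 21.197 ≈ 21 mm.

R ≈ 5.17 mm/hr; total ≈ 21 mm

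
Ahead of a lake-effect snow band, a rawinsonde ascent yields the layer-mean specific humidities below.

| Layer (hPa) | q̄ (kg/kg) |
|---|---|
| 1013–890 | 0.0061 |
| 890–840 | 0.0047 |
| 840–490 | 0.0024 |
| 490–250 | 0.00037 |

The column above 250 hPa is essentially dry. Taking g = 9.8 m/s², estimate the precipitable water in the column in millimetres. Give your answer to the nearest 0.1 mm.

Precipitable water is the column-integrated vapour mass per unit area: PW = (1/g) Σ q̄ Δp, with q in kg/kg and Δp in Pa (1 kg/m² of water = 1 mm).
Layer 1013–890 hPa: Δp = 123 hPa = 12300 Pa, q̄ = 0.0061 kg/kg → 0.0061 × 12300 / 9.8 = 7.66 mm
Layer 890–840 hPa: Δp = 50 hPa = 5000 Pa, q̄ = 0.0047 kg/kg → 0.0047 × 5000 / 9.8 = 2.40 mm
Layer 840–490 hPa: Δp = 350 hPa = 35000 Pa, q̄ = 0.0024 kg/kg → 0.0024 × 35000 / 9.8 = 8.57 mm
Layer 490–250 hPa: Δp = 240 hPa = 24000 Pa, q̄ = 0.00037 kg/kg → 0.00037 × 24000 / 9.8 = 0.91 mm
PW = 7.66 + 2.40 + 8.57 + 0.91 = 19.54 ≈ 19.5 mm.

PW ≈ 19.5 mm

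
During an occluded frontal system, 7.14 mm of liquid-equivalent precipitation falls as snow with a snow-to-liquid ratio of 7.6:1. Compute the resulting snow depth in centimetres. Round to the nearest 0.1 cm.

Snow depth = liquid × ratio = 7.14 mm × 7.6 = 54.264 mm = 5.4 cm.

snow depth ≈ 5.4 cm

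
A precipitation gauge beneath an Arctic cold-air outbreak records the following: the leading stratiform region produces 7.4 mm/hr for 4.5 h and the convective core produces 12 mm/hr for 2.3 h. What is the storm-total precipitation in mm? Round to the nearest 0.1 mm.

Total = Σ Rᵢ Δtᵢ = 7.4 × 4.5 + 12 × 2.3
      = 33.3 + 27.6 = 60.9 mm.

total ≈ 60.9 mm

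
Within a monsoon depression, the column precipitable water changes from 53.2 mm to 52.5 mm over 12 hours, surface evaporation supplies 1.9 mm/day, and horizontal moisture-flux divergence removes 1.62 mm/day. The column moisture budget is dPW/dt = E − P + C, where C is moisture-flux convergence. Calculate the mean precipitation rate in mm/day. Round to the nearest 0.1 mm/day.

P ≈ 1.7 mm/day

dPW/dt = (52.5 − 53.2) mm / (12/24 day) = -1.400 mm/day.
P = E + C − dPW/dt = 1.9 + (-1.62) − (-1.400) = 1.7 mm/day.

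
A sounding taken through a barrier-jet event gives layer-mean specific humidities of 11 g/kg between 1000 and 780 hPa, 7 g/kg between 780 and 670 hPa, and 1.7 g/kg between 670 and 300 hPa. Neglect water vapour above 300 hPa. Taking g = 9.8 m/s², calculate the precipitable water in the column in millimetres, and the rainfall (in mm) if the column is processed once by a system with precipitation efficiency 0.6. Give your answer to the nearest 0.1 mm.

PW ≈ 39.0 mm; rainfall ≈ 23.4 mm

Precipitable water is the column-integrated vapour mass per unit area: PW = (1/g) Σ q̄ Δp, with q in kg/kg and Δp in Pa (1 kg/m² of water = 1 mm).
Layer 1000–780 hPa: Δp = 220 hPa = 22000 Pa, q̄ = 0.011 kg/kg → 0.011 × 22000 / 9.8 = 24.69 mm
Layer 780–670 hPa: Δp = 110 hPa = 11000 Pa, q̄ = 0.007 kg/kg → 0.007 × 11000 / 9.8 = 7.86 mm
Layer 670–300 hPa: Δp = 370 hPa = 37000 Pa, q̄ = 0.0017 kg/kg → 0.0017 × 37000 / 9.8 = 6.42 mm
PW = 24.69 + 7.86 + 6.42 = 38.97 ≈ 39.0 mm.
Rainfall = ε × PW = 0.6 × 39.0 = 23.4 mm.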